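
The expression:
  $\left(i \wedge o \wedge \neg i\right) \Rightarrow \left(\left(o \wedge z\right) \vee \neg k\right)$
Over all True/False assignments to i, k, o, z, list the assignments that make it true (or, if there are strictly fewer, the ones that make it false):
is always true.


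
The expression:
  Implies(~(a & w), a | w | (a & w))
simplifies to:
a | w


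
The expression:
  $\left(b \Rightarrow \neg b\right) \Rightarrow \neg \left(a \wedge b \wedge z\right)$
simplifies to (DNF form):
$\text{True}$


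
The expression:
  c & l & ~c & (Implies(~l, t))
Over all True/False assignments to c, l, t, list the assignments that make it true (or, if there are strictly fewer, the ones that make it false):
is never true.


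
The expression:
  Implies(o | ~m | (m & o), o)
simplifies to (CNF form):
m | o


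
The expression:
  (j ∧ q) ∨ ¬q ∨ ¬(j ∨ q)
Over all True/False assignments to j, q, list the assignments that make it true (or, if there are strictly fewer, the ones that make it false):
is false only for:
  j=False, q=True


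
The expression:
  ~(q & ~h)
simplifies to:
h | ~q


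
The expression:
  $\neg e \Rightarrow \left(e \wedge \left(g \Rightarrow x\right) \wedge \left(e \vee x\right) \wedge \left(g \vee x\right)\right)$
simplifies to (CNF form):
$e$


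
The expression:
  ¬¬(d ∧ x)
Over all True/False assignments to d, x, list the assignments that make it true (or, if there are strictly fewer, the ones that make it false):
is true only for:
  d=True, x=True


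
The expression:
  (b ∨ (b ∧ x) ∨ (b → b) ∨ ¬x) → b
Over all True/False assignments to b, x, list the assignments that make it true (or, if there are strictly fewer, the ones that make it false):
is true only for:
  b=True, x=False;
  b=True, x=True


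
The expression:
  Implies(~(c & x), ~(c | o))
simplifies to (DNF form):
(c & x) | (~c & ~o)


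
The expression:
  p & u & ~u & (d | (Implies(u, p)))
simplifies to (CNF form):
False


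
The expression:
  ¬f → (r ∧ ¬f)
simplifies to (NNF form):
f ∨ r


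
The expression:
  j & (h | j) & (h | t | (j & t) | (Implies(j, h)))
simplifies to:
j & (h | t)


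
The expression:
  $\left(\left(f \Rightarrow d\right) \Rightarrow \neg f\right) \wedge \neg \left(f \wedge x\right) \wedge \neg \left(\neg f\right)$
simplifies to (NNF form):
$f \wedge \neg d \wedge \neg x$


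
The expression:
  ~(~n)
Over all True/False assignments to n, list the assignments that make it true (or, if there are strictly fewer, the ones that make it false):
is true only for:
  n=True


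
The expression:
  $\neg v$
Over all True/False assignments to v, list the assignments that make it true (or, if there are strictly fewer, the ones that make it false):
is true only for:
  v=False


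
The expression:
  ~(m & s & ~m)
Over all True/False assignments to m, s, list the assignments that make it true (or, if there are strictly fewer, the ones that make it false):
is always true.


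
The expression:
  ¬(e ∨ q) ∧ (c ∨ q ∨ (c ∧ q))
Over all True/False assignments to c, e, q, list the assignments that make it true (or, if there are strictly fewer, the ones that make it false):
is true only for:
  c=True, e=False, q=False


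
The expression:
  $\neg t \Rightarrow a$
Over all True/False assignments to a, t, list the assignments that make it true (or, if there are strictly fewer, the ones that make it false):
is false only for:
  a=False, t=False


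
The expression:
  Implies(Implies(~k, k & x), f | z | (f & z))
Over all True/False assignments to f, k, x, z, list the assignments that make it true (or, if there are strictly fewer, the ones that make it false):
is false only for:
  f=False, k=True, x=False, z=False;
  f=False, k=True, x=True, z=False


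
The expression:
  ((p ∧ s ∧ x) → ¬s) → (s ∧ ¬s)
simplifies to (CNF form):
p ∧ s ∧ x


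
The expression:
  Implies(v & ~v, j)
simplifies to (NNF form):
True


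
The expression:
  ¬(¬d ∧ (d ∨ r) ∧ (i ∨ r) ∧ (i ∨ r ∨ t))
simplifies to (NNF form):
d ∨ ¬r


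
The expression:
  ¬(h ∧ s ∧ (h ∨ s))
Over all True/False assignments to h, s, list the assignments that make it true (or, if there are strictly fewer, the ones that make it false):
is false only for:
  h=True, s=True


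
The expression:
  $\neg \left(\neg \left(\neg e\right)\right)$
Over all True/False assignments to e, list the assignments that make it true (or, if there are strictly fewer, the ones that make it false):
is true only for:
  e=False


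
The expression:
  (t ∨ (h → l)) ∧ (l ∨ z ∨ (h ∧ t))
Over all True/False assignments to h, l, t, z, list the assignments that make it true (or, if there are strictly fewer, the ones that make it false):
is false only for:
  h=False, l=False, t=False, z=False;
  h=False, l=False, t=True, z=False;
  h=True, l=False, t=False, z=False;
  h=True, l=False, t=False, z=True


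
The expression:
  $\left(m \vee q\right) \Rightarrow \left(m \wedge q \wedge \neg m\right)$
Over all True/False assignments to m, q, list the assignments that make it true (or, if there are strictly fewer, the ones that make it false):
is true only for:
  m=False, q=False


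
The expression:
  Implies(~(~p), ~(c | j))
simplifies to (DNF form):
~p | (~c & ~j)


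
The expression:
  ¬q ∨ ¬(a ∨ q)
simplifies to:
¬q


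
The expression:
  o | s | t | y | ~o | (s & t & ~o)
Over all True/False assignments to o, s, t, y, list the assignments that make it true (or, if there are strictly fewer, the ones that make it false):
is always true.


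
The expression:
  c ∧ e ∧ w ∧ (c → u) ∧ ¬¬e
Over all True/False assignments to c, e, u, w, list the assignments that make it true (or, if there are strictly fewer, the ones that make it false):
is true only for:
  c=True, e=True, u=True, w=True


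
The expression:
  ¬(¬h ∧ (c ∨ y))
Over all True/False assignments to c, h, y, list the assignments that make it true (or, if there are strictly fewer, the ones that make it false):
is false only for:
  c=False, h=False, y=True;
  c=True, h=False, y=False;
  c=True, h=False, y=True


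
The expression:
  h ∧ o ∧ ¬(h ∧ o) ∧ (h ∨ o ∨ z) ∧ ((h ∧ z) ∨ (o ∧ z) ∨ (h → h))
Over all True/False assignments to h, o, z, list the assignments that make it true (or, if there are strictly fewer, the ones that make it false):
is never true.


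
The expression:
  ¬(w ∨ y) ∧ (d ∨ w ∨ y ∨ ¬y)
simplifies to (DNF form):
¬w ∧ ¬y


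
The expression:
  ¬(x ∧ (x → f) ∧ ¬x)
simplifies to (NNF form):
True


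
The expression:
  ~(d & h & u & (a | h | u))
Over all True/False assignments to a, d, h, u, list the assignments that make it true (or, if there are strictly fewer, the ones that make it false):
is false only for:
  a=False, d=True, h=True, u=True;
  a=True, d=True, h=True, u=True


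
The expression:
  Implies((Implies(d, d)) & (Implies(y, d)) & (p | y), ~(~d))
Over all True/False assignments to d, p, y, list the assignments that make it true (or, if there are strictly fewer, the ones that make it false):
is false only for:
  d=False, p=True, y=False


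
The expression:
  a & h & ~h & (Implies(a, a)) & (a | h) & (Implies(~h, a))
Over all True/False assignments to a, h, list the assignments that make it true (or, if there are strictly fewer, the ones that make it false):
is never true.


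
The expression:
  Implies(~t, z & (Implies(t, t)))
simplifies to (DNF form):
t | z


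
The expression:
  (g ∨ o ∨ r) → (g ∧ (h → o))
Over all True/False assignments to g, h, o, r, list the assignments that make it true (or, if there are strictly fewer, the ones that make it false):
is true only for:
  g=False, h=False, o=False, r=False;
  g=False, h=True, o=False, r=False;
  g=True, h=False, o=False, r=False;
  g=True, h=False, o=False, r=True;
  g=True, h=False, o=True, r=False;
  g=True, h=False, o=True, r=True;
  g=True, h=True, o=True, r=False;
  g=True, h=True, o=True, r=True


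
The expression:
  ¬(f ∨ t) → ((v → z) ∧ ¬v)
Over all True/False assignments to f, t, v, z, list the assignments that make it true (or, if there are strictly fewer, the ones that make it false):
is false only for:
  f=False, t=False, v=True, z=False;
  f=False, t=False, v=True, z=True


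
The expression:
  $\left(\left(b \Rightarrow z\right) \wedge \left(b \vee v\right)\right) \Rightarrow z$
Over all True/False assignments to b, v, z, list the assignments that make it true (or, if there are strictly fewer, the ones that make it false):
is false only for:
  b=False, v=True, z=False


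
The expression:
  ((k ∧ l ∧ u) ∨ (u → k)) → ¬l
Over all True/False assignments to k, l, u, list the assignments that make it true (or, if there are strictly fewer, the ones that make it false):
is false only for:
  k=False, l=True, u=False;
  k=True, l=True, u=False;
  k=True, l=True, u=True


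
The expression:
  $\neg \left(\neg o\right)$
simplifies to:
$o$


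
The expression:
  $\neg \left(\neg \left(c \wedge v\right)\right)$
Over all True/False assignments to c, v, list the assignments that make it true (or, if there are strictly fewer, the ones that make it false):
is true only for:
  c=True, v=True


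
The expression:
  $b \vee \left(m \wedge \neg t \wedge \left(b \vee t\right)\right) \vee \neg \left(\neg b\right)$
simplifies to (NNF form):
$b$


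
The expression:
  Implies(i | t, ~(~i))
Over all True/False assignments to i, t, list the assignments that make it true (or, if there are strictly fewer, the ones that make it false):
is false only for:
  i=False, t=True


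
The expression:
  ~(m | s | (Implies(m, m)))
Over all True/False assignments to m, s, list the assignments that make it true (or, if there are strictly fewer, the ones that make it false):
is never true.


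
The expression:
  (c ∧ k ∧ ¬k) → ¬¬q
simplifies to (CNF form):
True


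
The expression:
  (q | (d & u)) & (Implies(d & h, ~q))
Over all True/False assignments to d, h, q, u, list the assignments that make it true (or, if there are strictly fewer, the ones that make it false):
is true only for:
  d=False, h=False, q=True, u=False;
  d=False, h=False, q=True, u=True;
  d=False, h=True, q=True, u=False;
  d=False, h=True, q=True, u=True;
  d=True, h=False, q=False, u=True;
  d=True, h=False, q=True, u=False;
  d=True, h=False, q=True, u=True;
  d=True, h=True, q=False, u=True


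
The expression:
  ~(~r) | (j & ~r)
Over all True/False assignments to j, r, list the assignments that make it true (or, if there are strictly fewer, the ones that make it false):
is false only for:
  j=False, r=False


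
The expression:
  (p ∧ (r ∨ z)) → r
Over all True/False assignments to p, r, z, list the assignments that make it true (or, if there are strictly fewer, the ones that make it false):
is false only for:
  p=True, r=False, z=True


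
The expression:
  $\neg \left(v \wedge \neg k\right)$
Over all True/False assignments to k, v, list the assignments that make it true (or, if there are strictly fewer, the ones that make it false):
is false only for:
  k=False, v=True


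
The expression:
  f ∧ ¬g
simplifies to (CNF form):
f ∧ ¬g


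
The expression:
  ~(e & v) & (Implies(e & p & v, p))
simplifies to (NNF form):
~e | ~v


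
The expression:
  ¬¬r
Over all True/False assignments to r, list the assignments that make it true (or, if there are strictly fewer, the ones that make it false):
is true only for:
  r=True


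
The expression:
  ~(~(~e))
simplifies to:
~e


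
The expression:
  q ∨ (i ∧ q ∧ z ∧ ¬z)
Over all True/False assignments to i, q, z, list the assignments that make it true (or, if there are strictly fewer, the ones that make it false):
is true only for:
  i=False, q=True, z=False;
  i=False, q=True, z=True;
  i=True, q=True, z=False;
  i=True, q=True, z=True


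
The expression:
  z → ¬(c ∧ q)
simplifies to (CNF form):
¬c ∨ ¬q ∨ ¬z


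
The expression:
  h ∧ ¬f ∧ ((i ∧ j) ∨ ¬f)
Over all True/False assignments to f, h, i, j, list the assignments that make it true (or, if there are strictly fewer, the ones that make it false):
is true only for:
  f=False, h=True, i=False, j=False;
  f=False, h=True, i=False, j=True;
  f=False, h=True, i=True, j=False;
  f=False, h=True, i=True, j=True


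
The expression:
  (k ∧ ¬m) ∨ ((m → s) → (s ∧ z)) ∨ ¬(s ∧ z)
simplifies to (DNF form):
True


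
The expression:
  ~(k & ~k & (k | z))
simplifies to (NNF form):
True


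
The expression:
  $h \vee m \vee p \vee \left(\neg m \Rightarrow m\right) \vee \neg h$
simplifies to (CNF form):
$\text{True}$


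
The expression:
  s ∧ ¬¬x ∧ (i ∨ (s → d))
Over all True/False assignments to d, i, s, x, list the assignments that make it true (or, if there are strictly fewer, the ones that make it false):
is true only for:
  d=False, i=True, s=True, x=True;
  d=True, i=False, s=True, x=True;
  d=True, i=True, s=True, x=True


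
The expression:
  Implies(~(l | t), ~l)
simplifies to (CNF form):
True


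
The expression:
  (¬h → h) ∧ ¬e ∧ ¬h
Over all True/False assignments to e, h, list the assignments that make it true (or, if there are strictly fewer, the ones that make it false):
is never true.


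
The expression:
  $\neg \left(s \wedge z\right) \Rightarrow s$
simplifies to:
$s$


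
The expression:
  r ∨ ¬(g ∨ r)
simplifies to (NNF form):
r ∨ ¬g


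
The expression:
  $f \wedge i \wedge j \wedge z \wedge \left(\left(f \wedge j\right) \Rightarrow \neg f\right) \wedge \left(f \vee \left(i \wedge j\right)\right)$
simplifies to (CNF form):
$\text{False}$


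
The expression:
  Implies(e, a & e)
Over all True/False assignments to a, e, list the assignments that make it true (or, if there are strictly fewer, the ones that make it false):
is false only for:
  a=False, e=True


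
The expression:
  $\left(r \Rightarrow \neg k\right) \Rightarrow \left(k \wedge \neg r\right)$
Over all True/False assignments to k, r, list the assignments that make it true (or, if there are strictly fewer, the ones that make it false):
is true only for:
  k=True, r=False;
  k=True, r=True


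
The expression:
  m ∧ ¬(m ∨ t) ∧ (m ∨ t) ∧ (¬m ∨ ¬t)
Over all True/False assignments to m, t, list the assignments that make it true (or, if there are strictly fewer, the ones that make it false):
is never true.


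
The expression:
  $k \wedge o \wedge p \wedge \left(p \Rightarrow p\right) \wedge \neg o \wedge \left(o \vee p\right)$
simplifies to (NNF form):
$\text{False}$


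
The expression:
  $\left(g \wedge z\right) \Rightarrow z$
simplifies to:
$\text{True}$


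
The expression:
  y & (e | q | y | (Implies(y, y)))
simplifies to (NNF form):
y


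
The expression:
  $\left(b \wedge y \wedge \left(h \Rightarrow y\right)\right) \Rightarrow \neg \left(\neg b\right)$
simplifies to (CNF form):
$\text{True}$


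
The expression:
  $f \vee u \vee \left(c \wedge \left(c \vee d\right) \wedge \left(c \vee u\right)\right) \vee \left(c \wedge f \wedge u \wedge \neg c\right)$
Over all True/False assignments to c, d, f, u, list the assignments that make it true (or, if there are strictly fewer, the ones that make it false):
is false only for:
  c=False, d=False, f=False, u=False;
  c=False, d=True, f=False, u=False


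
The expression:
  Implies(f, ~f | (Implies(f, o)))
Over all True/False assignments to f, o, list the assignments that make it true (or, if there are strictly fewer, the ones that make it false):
is false only for:
  f=True, o=False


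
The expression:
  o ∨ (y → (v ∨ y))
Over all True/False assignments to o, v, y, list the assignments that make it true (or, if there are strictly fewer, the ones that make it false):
is always true.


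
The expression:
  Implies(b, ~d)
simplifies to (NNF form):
~b | ~d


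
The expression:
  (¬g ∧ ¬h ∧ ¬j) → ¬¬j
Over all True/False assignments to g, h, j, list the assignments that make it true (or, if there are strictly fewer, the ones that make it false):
is false only for:
  g=False, h=False, j=False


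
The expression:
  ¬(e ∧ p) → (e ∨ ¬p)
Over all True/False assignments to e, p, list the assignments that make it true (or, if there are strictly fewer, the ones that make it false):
is false only for:
  e=False, p=True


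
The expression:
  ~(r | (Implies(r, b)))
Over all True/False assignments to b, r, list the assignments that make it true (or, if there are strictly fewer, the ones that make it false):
is never true.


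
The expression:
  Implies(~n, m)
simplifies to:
m | n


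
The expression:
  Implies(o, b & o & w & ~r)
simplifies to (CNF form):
(b | ~o) & (w | ~o) & (~o | ~r)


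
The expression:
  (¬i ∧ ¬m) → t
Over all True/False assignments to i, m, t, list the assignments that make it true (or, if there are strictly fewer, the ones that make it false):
is false only for:
  i=False, m=False, t=False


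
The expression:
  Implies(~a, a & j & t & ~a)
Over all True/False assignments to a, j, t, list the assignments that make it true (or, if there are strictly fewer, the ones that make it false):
is true only for:
  a=True, j=False, t=False;
  a=True, j=False, t=True;
  a=True, j=True, t=False;
  a=True, j=True, t=True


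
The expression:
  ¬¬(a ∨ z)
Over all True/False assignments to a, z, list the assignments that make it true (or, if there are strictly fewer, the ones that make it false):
is false only for:
  a=False, z=False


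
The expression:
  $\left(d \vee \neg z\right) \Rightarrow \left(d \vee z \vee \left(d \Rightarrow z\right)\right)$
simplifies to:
$\text{True}$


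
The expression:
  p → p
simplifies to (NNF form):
True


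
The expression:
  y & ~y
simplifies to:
False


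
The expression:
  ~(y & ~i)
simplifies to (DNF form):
i | ~y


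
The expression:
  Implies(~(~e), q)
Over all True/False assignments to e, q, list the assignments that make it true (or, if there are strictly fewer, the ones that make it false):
is false only for:
  e=True, q=False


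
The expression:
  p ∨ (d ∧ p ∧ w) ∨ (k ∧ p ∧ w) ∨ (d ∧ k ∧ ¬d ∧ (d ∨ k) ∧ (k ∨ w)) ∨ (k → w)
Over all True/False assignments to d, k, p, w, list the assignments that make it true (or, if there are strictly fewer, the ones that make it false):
is false only for:
  d=False, k=True, p=False, w=False;
  d=True, k=True, p=False, w=False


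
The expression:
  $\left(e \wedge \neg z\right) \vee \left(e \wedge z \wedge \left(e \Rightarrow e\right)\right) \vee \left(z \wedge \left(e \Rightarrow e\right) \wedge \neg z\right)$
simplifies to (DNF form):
$e$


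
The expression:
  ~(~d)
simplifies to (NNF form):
d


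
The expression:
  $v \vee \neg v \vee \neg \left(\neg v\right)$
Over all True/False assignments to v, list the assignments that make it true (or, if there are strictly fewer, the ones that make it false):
is always true.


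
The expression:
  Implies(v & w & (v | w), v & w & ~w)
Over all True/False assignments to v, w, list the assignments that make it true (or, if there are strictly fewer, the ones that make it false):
is false only for:
  v=True, w=True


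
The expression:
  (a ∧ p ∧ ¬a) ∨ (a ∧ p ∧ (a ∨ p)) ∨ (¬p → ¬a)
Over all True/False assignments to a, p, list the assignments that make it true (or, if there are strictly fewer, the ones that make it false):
is false only for:
  a=True, p=False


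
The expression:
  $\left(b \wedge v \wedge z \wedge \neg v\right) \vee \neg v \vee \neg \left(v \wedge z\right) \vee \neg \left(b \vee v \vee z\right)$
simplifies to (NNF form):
$\neg v \vee \neg z$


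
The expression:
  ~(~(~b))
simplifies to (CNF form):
~b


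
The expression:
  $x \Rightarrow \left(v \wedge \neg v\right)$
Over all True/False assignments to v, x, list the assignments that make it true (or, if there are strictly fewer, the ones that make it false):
is true only for:
  v=False, x=False;
  v=True, x=False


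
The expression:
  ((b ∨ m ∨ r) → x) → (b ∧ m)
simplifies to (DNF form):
(b ∧ m) ∨ (b ∧ ¬x) ∨ (m ∧ ¬x) ∨ (r ∧ ¬x)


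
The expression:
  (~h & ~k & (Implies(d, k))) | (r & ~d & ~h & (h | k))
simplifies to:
~d & ~h & (r | ~k)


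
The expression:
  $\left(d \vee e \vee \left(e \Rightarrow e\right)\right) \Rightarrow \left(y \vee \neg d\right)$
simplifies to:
$y \vee \neg d$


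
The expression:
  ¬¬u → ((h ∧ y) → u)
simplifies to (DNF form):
True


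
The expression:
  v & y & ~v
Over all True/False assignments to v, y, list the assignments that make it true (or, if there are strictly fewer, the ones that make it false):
is never true.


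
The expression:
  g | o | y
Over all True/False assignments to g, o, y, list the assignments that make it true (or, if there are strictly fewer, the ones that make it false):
is false only for:
  g=False, o=False, y=False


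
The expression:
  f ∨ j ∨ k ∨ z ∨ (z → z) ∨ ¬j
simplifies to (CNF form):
True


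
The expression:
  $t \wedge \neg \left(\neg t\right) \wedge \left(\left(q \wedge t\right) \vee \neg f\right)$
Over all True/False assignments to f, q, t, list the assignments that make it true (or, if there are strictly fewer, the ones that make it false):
is true only for:
  f=False, q=False, t=True;
  f=False, q=True, t=True;
  f=True, q=True, t=True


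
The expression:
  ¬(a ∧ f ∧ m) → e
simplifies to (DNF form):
e ∨ (a ∧ f ∧ m)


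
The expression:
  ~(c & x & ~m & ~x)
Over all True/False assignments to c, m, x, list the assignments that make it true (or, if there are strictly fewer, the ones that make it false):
is always true.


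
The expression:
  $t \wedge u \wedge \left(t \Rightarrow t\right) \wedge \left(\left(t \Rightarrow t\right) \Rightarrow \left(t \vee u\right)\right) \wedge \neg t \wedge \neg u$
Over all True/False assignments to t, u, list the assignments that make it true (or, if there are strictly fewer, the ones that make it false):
is never true.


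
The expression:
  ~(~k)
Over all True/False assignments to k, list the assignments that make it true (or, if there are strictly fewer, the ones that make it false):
is true only for:
  k=True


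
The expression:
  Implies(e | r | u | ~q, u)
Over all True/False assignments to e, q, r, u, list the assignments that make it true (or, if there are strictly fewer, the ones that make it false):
is false only for:
  e=False, q=False, r=False, u=False;
  e=False, q=False, r=True, u=False;
  e=False, q=True, r=True, u=False;
  e=True, q=False, r=False, u=False;
  e=True, q=False, r=True, u=False;
  e=True, q=True, r=False, u=False;
  e=True, q=True, r=True, u=False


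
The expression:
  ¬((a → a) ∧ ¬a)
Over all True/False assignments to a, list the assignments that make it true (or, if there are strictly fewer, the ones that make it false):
is true only for:
  a=True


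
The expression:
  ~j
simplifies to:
~j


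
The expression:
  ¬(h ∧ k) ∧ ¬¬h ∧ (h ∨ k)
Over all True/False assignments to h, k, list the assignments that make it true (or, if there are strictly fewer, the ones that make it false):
is true only for:
  h=True, k=False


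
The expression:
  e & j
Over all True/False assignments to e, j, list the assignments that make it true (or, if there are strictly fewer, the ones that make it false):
is true only for:
  e=True, j=True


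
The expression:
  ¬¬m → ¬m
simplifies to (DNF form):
¬m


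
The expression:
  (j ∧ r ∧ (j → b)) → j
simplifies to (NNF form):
True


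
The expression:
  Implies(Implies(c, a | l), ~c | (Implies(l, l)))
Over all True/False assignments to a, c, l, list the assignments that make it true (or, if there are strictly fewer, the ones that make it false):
is always true.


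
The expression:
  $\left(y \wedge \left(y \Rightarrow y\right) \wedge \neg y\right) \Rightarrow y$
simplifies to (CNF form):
$\text{True}$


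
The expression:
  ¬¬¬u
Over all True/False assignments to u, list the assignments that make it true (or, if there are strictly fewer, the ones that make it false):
is true only for:
  u=False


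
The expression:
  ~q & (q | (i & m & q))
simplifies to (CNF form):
False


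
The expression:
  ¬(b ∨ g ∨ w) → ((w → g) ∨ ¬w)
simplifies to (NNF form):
True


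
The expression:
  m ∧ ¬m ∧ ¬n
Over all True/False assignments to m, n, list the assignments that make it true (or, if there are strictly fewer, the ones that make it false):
is never true.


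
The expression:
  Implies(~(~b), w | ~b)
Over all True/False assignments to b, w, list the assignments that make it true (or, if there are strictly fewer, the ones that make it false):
is false only for:
  b=True, w=False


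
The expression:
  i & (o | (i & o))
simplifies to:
i & o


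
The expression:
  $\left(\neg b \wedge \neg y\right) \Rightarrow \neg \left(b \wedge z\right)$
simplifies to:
$\text{True}$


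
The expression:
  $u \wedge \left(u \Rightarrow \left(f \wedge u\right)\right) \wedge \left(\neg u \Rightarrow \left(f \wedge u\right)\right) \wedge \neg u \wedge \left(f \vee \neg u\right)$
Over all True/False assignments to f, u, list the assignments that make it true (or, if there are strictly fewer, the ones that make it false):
is never true.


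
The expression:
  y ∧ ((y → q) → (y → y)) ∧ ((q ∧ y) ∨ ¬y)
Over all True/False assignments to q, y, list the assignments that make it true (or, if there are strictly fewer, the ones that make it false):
is true only for:
  q=True, y=True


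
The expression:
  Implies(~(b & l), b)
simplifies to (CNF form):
b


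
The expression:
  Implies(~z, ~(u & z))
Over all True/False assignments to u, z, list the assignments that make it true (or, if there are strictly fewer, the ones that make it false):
is always true.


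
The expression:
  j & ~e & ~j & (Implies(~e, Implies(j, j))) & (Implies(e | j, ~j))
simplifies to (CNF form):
False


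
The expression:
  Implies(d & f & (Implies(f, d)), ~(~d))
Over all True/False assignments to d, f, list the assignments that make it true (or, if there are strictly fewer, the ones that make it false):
is always true.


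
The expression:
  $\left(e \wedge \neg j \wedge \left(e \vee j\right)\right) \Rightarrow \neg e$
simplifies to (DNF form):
$j \vee \neg e$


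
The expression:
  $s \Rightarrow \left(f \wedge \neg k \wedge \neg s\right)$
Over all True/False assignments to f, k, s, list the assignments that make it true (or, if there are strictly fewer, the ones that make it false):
is true only for:
  f=False, k=False, s=False;
  f=False, k=True, s=False;
  f=True, k=False, s=False;
  f=True, k=True, s=False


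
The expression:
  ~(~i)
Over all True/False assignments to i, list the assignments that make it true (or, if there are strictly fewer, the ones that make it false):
is true only for:
  i=True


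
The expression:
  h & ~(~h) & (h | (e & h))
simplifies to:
h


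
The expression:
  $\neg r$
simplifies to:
$\neg r$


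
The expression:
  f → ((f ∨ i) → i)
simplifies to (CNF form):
i ∨ ¬f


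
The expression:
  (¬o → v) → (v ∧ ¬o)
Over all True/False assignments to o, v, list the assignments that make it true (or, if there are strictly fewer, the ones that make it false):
is true only for:
  o=False, v=False;
  o=False, v=True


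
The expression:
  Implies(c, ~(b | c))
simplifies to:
~c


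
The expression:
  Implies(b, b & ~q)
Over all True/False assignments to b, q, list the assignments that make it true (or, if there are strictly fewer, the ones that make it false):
is false only for:
  b=True, q=True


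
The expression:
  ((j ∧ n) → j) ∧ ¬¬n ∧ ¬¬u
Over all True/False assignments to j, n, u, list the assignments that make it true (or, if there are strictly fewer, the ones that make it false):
is true only for:
  j=False, n=True, u=True;
  j=True, n=True, u=True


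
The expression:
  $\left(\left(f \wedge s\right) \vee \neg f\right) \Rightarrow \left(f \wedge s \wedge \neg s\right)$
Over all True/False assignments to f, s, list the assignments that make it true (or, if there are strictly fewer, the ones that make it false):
is true only for:
  f=True, s=False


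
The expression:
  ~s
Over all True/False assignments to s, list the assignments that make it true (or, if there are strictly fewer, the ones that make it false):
is true only for:
  s=False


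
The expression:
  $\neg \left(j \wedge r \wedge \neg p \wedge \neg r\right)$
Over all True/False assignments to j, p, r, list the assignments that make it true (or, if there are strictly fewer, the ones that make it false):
is always true.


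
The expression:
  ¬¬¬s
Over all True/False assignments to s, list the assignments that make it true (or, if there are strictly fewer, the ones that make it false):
is true only for:
  s=False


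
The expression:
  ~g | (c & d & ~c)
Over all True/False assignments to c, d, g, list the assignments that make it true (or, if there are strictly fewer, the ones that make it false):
is true only for:
  c=False, d=False, g=False;
  c=False, d=True, g=False;
  c=True, d=False, g=False;
  c=True, d=True, g=False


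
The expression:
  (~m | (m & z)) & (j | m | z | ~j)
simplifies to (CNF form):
z | ~m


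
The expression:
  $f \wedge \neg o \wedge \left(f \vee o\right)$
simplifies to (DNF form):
$f \wedge \neg o$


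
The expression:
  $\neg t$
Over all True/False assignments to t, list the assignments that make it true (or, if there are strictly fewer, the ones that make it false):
is true only for:
  t=False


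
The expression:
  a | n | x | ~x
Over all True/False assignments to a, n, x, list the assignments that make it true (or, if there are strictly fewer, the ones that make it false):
is always true.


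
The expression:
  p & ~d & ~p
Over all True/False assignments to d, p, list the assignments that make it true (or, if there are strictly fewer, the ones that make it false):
is never true.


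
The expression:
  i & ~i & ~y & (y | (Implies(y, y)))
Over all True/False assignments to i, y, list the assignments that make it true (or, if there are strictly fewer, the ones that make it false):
is never true.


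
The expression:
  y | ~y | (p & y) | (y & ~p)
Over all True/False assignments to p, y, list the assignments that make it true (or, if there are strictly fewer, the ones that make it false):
is always true.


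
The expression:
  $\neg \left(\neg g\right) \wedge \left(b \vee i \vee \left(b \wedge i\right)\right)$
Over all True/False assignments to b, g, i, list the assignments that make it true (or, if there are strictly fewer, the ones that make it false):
is true only for:
  b=False, g=True, i=True;
  b=True, g=True, i=False;
  b=True, g=True, i=True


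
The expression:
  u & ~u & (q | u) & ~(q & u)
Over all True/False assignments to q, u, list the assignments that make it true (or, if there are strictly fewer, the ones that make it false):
is never true.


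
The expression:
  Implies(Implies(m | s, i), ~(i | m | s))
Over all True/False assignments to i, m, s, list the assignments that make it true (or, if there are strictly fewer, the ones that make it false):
is true only for:
  i=False, m=False, s=False;
  i=False, m=False, s=True;
  i=False, m=True, s=False;
  i=False, m=True, s=True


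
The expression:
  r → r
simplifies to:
True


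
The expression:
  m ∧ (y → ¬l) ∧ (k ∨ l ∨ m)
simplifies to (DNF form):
(m ∧ ¬l) ∨ (m ∧ ¬y)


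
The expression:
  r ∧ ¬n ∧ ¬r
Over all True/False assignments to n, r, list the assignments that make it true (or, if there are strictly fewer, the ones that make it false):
is never true.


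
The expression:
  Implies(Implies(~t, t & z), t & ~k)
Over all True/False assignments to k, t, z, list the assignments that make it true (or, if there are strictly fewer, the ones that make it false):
is false only for:
  k=True, t=True, z=False;
  k=True, t=True, z=True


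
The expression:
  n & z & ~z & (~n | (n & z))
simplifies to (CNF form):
False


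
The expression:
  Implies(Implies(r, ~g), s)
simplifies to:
s | (g & r)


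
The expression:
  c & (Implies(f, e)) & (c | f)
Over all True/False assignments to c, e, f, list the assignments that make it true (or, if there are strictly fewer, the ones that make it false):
is true only for:
  c=True, e=False, f=False;
  c=True, e=True, f=False;
  c=True, e=True, f=True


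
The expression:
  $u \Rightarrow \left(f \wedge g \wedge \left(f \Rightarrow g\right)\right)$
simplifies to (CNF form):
$\left(f \vee \neg u\right) \wedge \left(g \vee \neg u\right)$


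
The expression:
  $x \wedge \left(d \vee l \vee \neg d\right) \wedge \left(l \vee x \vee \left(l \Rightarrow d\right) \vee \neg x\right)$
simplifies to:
$x$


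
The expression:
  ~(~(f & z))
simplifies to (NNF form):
f & z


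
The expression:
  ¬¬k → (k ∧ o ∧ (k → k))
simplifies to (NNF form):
o ∨ ¬k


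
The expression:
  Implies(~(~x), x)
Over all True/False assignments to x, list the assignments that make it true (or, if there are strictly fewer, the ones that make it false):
is always true.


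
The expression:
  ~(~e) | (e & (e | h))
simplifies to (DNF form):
e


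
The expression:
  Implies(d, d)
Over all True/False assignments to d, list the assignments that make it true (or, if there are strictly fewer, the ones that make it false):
is always true.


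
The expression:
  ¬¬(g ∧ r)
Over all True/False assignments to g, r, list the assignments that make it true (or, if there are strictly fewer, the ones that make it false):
is true only for:
  g=True, r=True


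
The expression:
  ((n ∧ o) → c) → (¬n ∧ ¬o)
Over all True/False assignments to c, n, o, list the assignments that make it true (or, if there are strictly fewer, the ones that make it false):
is true only for:
  c=False, n=False, o=False;
  c=False, n=True, o=True;
  c=True, n=False, o=False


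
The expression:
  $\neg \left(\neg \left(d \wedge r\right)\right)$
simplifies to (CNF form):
$d \wedge r$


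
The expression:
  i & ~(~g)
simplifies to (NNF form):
g & i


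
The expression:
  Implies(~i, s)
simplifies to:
i | s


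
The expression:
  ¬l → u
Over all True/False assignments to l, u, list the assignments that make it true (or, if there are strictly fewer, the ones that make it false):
is false only for:
  l=False, u=False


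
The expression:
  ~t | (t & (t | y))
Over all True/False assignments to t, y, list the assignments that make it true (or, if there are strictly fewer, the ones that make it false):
is always true.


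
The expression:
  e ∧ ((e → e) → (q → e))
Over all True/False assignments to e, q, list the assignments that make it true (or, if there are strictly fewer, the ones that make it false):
is true only for:
  e=True, q=False;
  e=True, q=True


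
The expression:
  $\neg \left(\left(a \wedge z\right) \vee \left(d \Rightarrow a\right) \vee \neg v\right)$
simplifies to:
$d \wedge v \wedge \neg a$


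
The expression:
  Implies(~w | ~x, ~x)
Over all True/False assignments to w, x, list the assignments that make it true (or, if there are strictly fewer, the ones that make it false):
is false only for:
  w=False, x=True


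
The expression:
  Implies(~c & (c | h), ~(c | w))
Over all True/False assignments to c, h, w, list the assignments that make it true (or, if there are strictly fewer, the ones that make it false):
is false only for:
  c=False, h=True, w=True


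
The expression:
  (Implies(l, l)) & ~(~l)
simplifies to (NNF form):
l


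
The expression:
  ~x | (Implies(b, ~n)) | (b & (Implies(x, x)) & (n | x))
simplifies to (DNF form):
True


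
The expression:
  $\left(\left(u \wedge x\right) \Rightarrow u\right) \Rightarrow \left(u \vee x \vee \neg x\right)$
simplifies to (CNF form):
$\text{True}$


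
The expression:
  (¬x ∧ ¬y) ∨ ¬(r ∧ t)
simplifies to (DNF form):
(¬x ∧ ¬y) ∨ ¬r ∨ ¬t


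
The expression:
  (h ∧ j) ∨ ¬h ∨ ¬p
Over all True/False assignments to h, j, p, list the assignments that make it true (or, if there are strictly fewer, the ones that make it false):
is false only for:
  h=True, j=False, p=True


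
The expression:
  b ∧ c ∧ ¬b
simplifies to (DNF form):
False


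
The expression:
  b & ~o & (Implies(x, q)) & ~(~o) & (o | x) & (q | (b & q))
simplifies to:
False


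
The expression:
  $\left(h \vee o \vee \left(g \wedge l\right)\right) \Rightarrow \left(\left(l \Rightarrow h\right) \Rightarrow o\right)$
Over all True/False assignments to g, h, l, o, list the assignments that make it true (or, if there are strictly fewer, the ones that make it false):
is false only for:
  g=False, h=True, l=False, o=False;
  g=False, h=True, l=True, o=False;
  g=True, h=True, l=False, o=False;
  g=True, h=True, l=True, o=False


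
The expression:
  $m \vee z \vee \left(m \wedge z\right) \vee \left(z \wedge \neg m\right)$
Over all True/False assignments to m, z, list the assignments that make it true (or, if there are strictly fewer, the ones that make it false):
is false only for:
  m=False, z=False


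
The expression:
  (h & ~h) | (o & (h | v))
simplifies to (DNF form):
(h & o) | (o & v)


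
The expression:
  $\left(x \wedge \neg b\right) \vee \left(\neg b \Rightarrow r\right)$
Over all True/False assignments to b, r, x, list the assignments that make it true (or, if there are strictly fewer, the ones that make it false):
is false only for:
  b=False, r=False, x=False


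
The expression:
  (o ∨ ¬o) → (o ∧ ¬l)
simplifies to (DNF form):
o ∧ ¬l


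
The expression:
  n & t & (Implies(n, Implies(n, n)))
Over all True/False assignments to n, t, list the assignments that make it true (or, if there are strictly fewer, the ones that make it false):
is true only for:
  n=True, t=True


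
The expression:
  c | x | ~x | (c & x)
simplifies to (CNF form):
True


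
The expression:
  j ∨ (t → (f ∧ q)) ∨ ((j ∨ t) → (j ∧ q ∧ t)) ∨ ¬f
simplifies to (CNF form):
j ∨ q ∨ ¬f ∨ ¬t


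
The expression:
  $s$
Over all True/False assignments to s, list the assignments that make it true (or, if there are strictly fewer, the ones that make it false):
is true only for:
  s=True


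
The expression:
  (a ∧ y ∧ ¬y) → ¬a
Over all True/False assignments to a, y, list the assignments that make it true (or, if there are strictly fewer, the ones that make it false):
is always true.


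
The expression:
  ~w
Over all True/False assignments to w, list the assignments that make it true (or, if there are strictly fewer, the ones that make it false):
is true only for:
  w=False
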